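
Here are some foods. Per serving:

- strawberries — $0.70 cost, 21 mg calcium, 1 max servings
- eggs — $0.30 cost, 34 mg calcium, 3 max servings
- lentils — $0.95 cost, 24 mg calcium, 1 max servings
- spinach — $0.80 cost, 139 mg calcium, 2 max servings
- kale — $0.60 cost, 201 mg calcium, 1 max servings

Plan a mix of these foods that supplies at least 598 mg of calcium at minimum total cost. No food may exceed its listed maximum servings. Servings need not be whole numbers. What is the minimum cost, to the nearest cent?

Cost per mg of calcium: kale $0.0030, spinach $0.0058, eggs $0.0088, strawberries $0.0333, lentils $0.0396.
Take 1 serving of kale: +201.0 mg calcium for $0.60 (total $0.60, still need 397.0 mg).
Take 2 servings of spinach: +278.0 mg calcium for $1.60 (total $2.20, still need 119.0 mg).
Take 3 servings of eggs: +102.0 mg calcium for $0.90 (total $3.10, still need 17.0 mg).
Take 0.8095 servings of strawberries: +17.0 mg calcium for $0.57 (total $3.67, still need 0.0 mg).
Greedy by cheapest-per-mg is optimal for a single linear constraint, so the minimum cost is $3.67.

$3.67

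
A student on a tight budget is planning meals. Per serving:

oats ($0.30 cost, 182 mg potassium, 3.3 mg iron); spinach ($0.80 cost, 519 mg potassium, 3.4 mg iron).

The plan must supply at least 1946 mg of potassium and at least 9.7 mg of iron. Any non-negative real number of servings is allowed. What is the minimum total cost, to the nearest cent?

Check every corner: each single food scaled to meet both minima, and each pair solved so both constraints bind.
oats only: max(1946/182, 9.7/3.3) = 10.69 servings → $3.21.
spinach only: max(1946/519, 9.7/3.4) = 3.75 servings → $3.00.
oats + spinach with both targets exact would need a negative amount; discard.
Cheapest feasible corner: $3.00.

$3.00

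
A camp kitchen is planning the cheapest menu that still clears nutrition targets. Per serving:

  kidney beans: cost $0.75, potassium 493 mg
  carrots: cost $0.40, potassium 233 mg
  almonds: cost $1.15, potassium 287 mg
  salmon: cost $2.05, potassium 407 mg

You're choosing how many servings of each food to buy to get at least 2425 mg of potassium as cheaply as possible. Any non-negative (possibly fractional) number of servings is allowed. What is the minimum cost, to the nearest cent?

$3.69

Cost per mg of potassium: kidney beans $0.0015, carrots $0.0017, almonds $0.0040, salmon $0.0050.
With no serving limits, use only kidney beans: 2425 mg / 493 mg = 4.919 servings × $0.75 = $3.69.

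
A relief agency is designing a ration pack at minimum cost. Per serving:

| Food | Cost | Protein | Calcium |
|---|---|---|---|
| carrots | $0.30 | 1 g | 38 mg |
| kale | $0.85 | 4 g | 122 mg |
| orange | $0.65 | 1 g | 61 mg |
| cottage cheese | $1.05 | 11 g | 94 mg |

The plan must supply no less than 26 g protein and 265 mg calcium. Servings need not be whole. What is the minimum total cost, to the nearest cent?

$2.71

Two binding constraints pin down two serving amounts, so the optimal mix uses at most two foods. The candidates are each food alone (scaled to the tighter of protein/calcium) and each pair with both constraints tight.
carrots only: max(26/1, 265/38) = 26 servings → $7.80.
kale only: max(26/4, 265/122) = 6.5 servings → $5.53.
orange only: max(26/1, 265/61) = 26 servings → $16.90.
cottage cheese only: max(26/11, 265/94) = 2.819 servings → $2.96.
carrots + kale with both targets exact would need a negative amount; discard.
carrots + orange with both targets exact would need a negative amount; discard.
carrots + cottage cheese with both tight: 1.454 servings and 2.231 servings → $2.78.
kale + orange with both targets exact would need a negative amount; discard.
kale + cottage cheese with both tight: 0.4876 servings and 2.186 servings → $2.71.
orange + cottage cheese with both tight: 0.8163 servings and 2.289 servings → $2.93.
So the least-cost plan costs $2.71.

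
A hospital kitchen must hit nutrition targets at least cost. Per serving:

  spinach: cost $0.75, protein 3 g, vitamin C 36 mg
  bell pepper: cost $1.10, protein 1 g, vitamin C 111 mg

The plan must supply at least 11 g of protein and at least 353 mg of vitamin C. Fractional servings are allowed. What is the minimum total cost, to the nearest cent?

$4.65

Check every corner: each single food scaled to meet both minima, and each pair solved so both constraints bind.
spinach only: max(11/3, 353/36) = 9.806 servings → $7.35.
bell pepper only: max(11/1, 353/111) = 11 servings → $12.10.
spinach + bell pepper with both tight: 2.923 servings and 2.232 servings → $4.65.
So the least-cost plan costs $4.65.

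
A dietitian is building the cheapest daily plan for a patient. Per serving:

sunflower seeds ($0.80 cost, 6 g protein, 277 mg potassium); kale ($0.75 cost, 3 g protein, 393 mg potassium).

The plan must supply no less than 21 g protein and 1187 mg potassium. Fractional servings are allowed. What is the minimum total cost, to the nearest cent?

$3.10

A basic optimal solution has at most two foods positive. Try each food alone and each pair with both targets met exactly.
sunflower seeds only: max(21/6, 1187/277) = 4.285 servings → $3.43.
kale only: max(21/3, 1187/393) = 7 servings → $5.25.
sunflower seeds + kale with both tight: 3.073 servings and 0.8546 servings → $3.10.
Cheapest feasible corner: $3.10.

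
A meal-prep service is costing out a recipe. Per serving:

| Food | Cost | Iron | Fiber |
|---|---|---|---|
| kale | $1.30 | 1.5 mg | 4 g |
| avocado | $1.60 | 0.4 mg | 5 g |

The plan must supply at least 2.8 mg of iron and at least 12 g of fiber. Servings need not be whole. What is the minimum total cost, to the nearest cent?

$3.87

The cheapest plan sits at a corner of the feasible region — with two constraints it uses at most two foods.
kale only: max(2.8/1.5, 12/4) = 3 servings → $3.90.
avocado only: max(2.8/0.4, 12/5) = 7 servings → $11.20.
kale + avocado with both tight: 1.559 servings and 1.153 servings → $3.87.
So the least-cost plan costs $3.87.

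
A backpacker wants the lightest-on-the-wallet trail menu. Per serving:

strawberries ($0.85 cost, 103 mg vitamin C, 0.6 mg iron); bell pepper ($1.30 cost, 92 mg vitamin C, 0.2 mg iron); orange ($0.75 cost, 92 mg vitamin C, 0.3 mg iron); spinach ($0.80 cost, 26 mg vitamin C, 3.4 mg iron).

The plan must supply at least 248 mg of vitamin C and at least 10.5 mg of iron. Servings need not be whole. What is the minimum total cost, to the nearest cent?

$3.68

Compare the cost at each extreme point of the feasible region.
strawberries only: max(248/103, 10.5/0.6) = 17.5 servings → $14.88.
bell pepper only: max(248/92, 10.5/0.2) = 52.5 servings → $68.25.
orange only: max(248/92, 10.5/0.3) = 35 servings → $26.25.
spinach only: max(248/26, 10.5/3.4) = 9.538 servings → $7.63.
strawberries + bell pepper: intersection lies outside the first quadrant.
strawberries + orange: intersection lies outside the first quadrant.
strawberries + spinach with both tight: 1.704 servings and 2.788 servings → $3.68.
bell pepper + orange: the both-tight solution has a negative serving — not a feasible corner.
bell pepper + spinach with both tight: 1.854 servings and 2.979 servings → $4.79.
orange + spinach with both tight: 1.87 servings and 2.923 servings → $3.74.
The minimum over all feasible corners is $3.68.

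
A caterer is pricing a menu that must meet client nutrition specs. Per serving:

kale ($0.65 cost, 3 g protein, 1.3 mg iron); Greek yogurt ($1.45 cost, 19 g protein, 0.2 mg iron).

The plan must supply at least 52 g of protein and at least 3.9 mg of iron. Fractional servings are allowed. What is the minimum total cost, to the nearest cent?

$5.08

With two linear requirements the optimum uses one or two foods; enumerate the corners.
kale only: max(52/3, 3.9/1.3) = 17.33 servings → $11.27.
Greek yogurt only: max(52/19, 3.9/0.2) = 19.5 servings → $28.27.
kale + Greek yogurt with both tight: 2.643 servings and 2.32 servings → $5.08.
So the least-cost plan costs $5.08.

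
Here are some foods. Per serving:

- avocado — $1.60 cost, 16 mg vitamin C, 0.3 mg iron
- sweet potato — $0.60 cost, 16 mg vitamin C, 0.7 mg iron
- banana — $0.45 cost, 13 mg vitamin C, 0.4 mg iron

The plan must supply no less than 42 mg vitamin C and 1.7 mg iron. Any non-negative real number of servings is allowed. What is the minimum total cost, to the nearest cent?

avocado only: max(42/16, 1.7/0.3) = 5.667 servings → $9.07.
sweet potato only: max(42/16, 1.7/0.7) = 2.625 servings → $1.57.
banana only: max(42/13, 1.7/0.4) = 4.25 servings → $1.91.
avocado + sweet potato with both tight: 0.3438 servings and 2.281 servings → $1.92.
avocado + banana: intersection lies outside the first quadrant.
sweet potato + banana with both tight: 1.963 servings and 0.8148 servings → $1.54.
So the least-cost plan costs $1.54.

$1.54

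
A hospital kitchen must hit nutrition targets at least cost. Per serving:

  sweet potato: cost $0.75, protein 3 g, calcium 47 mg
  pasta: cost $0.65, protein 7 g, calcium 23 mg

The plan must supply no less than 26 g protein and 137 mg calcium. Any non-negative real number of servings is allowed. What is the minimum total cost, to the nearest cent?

$3.07

This is a tiny linear program; its minimum lies at a vertex of the feasible set. List the vertices and price them.
sweet potato only: max(26/3, 137/47) = 8.667 servings → $6.50.
pasta only: max(26/7, 137/23) = 5.957 servings → $3.87.
sweet potato + pasta with both tight: 1.388 servings and 3.119 servings → $3.07.
The minimum over all feasible corners is $3.07.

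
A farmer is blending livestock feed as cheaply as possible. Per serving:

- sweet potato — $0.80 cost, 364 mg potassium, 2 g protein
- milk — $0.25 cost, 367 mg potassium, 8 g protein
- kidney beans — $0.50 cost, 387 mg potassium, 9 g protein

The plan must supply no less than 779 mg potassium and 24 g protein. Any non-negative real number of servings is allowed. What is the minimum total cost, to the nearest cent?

An LP optimum is at a vertex; with two nutrient constraints at most two foods are used. Check each candidate.
sweet potato only: max(779/364, 24/2) = 12 servings → $9.60.
milk only: max(779/367, 24/8) = 3 servings → $0.75.
kidney beans only: max(779/387, 24/9) = 2.667 servings → $1.33.
sweet potato + milk: intersection lies outside the first quadrant.
sweet potato + kidney beans: the both-tight solution has a negative serving — not a feasible corner.
milk + kidney beans with both targets exact would need a negative amount; discard.
The minimum over all feasible corners is $0.75.

$0.75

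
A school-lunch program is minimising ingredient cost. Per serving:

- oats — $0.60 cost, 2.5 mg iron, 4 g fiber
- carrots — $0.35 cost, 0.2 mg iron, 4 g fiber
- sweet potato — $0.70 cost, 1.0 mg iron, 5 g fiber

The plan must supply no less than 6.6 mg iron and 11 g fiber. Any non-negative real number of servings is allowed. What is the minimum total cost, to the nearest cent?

Compare the cost at each extreme point of the feasible region.
oats only: max(6.6/2.5, 11/4) = 2.75 servings → $1.65.
carrots only: max(6.6/0.2, 11/4) = 33 servings → $11.55.
sweet potato only: max(6.6/1.0, 11/5) = 6.6 servings → $4.62.
oats + carrots with both tight: 2.63 servings and 0.1196 servings → $1.62.
oats + sweet potato with both tight: 2.588 servings and 0.1294 servings → $1.64.
carrots + sweet potato with both targets exact would need a negative amount; discard.
The minimum over all feasible corners is $1.62.

$1.62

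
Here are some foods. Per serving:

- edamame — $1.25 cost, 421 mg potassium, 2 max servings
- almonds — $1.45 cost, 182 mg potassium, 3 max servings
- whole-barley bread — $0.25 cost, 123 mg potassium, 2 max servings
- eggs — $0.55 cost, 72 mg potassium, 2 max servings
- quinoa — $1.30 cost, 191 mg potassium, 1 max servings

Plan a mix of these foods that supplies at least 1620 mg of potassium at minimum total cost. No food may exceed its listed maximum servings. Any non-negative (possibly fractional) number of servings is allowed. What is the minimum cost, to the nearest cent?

$6.97

Cost per mg of potassium: whole-barley bread $0.0020, edamame $0.0030, quinoa $0.0068, eggs $0.0076, almonds $0.0080.
Take 2 servings of whole-barley bread: +246.0 mg potassium for $0.50 (total $0.50, still need 1374.0 mg).
Take 2 servings of edamame: +842.0 mg potassium for $2.50 (total $3.00, still need 532.0 mg).
Take 1 serving of quinoa: +191.0 mg potassium for $1.30 (total $4.30, still need 341.0 mg).
Take 2 servings of eggs: +144.0 mg potassium for $1.10 (total $5.40, still need 197.0 mg).
Take 1.082 servings of almonds: +197.0 mg potassium for $1.57 (total $6.97, still need 0.0 mg).
Greedy by cheapest-per-mg is optimal for a single linear constraint, so the minimum cost is $6.97.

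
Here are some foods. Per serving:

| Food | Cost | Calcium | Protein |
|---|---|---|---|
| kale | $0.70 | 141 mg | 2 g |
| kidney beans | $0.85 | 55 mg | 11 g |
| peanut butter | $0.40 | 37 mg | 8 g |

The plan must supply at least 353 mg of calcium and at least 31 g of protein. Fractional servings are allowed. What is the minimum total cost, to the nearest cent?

Check every corner: each single food scaled to meet both minima, and each pair solved so both constraints bind.
kale only: max(353/141, 31/2) = 15.5 servings → $10.85.
kidney beans only: max(353/55, 31/11) = 6.418 servings → $5.46.
peanut butter only: max(353/37, 31/8) = 9.541 servings → $3.82.
kale + kidney beans with both tight: 1.511 servings and 2.543 servings → $3.22.
kale + peanut butter with both tight: 1.591 servings and 3.477 servings → $2.50.
kidney beans + peanut butter: intersection lies outside the first quadrant.
Cheapest feasible corner: $2.50.

$2.50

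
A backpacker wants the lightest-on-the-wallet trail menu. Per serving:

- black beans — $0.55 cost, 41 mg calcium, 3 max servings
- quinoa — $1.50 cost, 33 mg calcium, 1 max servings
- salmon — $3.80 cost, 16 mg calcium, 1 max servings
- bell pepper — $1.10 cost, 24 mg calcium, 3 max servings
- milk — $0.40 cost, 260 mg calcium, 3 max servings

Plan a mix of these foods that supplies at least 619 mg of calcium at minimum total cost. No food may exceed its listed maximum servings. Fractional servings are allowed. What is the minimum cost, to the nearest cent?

Cost per mg of calcium: milk $0.0015, black beans $0.0134, quinoa $0.0455, bell pepper $0.0458, salmon $0.2375.
Take 2.381 servings of milk: +619.0 mg calcium for $0.95 (total $0.95, still need 0.0 mg).
Filling from the cheapest source first is optimal under one linear minimum: $0.95.

$0.95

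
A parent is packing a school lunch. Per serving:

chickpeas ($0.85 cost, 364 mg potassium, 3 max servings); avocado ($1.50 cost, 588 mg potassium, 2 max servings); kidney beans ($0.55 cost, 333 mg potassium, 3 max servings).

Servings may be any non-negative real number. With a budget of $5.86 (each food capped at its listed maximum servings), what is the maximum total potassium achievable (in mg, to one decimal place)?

Potassium per dollar: kidney beans 605.5, chickpeas 428.2, avocado 392.
Take 3 servings of kidney beans: spends $1.65, +999.0 mg potassium (running total 999.0 mg).
Take 3 servings of chickpeas: spends $2.55, +1092.0 mg potassium (running total 2091.0 mg).
Take 1.107 servings of avocado: spends $1.66, +650.7 mg potassium (running total 2741.7 mg).
Filling greedily by potassium-per-dollar is optimal for one linear limit, giving 2741.7 mg.

2741.7 mg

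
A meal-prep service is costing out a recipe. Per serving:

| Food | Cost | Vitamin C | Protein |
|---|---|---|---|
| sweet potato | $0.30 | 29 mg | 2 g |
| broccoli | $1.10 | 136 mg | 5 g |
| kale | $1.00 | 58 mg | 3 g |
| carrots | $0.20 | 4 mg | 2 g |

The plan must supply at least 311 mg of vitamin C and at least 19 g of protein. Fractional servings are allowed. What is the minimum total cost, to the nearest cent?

$3.05

At the optimum either one food covers both requirements or two foods hit both targets exactly; no other combination can be cheaper.
sweet potato only: max(311/29, 19/2) = 10.72 servings → $3.22.
broccoli only: max(311/136, 19/5) = 3.8 servings → $4.18.
kale only: max(311/58, 19/3) = 6.333 servings → $6.33.
carrots only: max(311/4, 19/2) = 77.75 servings → $15.55.
sweet potato + broccoli with both tight: 8.102 servings and 0.5591 servings → $3.05.
sweet potato + kale with both tight: 5.828 servings and 2.448 servings → $4.20.
sweet potato + carrots: the both-tight solution has a negative serving — not a feasible corner.
broccoli + kale with both targets exact would need a negative amount; discard.
broccoli + carrots with both tight: 2.167 servings and 4.083 servings → $3.20.
kale + carrots with both tight: 5.25 servings and 1.625 servings → $5.58.
So the least-cost plan costs $3.05.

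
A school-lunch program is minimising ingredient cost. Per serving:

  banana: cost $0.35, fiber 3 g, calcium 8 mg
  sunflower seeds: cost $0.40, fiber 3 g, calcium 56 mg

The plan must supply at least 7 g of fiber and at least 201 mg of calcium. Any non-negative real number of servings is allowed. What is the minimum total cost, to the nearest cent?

An LP optimum is at a vertex; with two nutrient constraints at most two foods are used. Check each candidate.
banana only: max(7/3, 201/8) = 25.12 servings → $8.79.
sunflower seeds only: max(7/3, 201/56) = 3.589 servings → $1.44.
banana + sunflower seeds with both targets exact would need a negative amount; discard.
So the least-cost plan costs $1.44.

$1.44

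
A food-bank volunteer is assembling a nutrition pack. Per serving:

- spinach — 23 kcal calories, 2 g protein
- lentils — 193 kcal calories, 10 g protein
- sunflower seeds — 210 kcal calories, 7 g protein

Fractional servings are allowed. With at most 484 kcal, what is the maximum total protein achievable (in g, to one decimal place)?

42.1 g

Protein per kcal: spinach 0.08696, lentils 0.05181, sunflower seeds 0.03333.
With no serving limits, spend the whole calories allowance on spinach: 484 kcal / 23 kcal × 2 g = 42.1 g.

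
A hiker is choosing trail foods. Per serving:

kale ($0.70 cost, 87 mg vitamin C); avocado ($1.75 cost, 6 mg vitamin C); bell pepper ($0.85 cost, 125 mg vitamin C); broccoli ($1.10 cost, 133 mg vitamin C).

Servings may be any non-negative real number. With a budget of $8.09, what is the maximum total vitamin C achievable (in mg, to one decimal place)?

Vitamin C per dollar: bell pepper 147.1, kale 124.3, broccoli 120.9, avocado 3.429.
With no serving limits, spend the whole cost allowance on bell pepper: $8.09 / $0.85 × 125 mg = 1189.7 mg.

1189.7 mg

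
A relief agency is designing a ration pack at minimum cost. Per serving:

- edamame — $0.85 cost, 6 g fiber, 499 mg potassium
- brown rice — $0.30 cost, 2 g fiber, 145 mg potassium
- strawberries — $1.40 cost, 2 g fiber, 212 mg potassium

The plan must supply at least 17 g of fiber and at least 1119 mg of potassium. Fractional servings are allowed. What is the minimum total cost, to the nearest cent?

Two binding constraints pin down two serving amounts, so the optimal mix uses at most two foods. The candidates are each food alone (scaled to the tighter of fiber/potassium) and each pair with both constraints tight.
edamame only: max(17/6, 1119/499) = 2.833 servings → $2.41.
brown rice only: max(17/2, 1119/145) = 8.5 servings → $2.55.
strawberries only: max(17/2, 1119/212) = 8.5 servings → $11.90.
edamame + brown rice: the both-tight solution has a negative serving — not a feasible corner.
edamame + strawberries: the both-tight solution has a negative serving — not a feasible corner.
brown rice + strawberries: the both-tight solution has a negative serving — not a feasible corner.
So the least-cost plan costs $2.41.

$2.41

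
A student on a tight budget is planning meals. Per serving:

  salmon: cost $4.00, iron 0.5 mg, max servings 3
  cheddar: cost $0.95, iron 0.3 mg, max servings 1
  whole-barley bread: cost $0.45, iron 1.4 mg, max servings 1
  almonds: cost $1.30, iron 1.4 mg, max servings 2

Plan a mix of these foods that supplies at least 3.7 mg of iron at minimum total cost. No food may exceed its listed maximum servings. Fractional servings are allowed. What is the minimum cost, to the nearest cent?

$2.59

Cost per mg of iron: whole-barley bread $0.3214, almonds $0.9286, cheddar $3.1667, salmon $8.0000.
Take 1 serving of whole-barley bread: +1.4 mg iron for $0.45 (total $0.45, still need 2.3 mg).
Take 1.643 servings of almonds: +2.3 mg iron for $2.14 (total $2.59, still need 0.0 mg).
Filling from the cheapest source first is optimal under one linear minimum: $2.59.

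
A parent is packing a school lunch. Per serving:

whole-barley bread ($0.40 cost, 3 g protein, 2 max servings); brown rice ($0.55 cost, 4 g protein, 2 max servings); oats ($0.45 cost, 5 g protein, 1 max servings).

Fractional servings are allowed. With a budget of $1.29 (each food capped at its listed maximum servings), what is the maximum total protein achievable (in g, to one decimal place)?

Protein per dollar: oats 11.11, whole-barley bread 7.5, brown rice 7.273.
Take 1 serving of oats: spends $0.45, +5.0 g protein (running total 5.0 g).
Take 2 servings of whole-barley bread: spends $0.80, +6.0 g protein (running total 11.0 g).
Take 0.07273 servings of brown rice: spends $0.04, +0.3 g protein (running total 11.3 g).
Greedy by best ratio exhausts the cost allowance optimally: 11.3 g.

11.3 g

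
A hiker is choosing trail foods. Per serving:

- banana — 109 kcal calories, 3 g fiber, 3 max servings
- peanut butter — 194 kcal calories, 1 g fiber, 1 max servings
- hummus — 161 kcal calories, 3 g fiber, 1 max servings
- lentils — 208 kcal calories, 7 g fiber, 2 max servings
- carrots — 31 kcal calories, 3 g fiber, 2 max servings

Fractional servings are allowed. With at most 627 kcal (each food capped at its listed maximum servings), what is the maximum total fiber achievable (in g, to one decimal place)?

Fiber per kcal: carrots 0.09677, lentils 0.03365, banana 0.02752, hummus 0.01863, peanut butter 0.005155.
Take 2 servings of carrots: uses 62 kcal, +6.0 g fiber (running total 6.0 g).
Take 2 servings of lentils: uses 416 kcal, +14.0 g fiber (running total 20.0 g).
Take 1.367 servings of banana: uses 149 kcal, +4.1 g fiber (running total 24.1 g).
Filling greedily by fiber-per-kcal is optimal for one linear limit, giving 24.1 g.

24.1 g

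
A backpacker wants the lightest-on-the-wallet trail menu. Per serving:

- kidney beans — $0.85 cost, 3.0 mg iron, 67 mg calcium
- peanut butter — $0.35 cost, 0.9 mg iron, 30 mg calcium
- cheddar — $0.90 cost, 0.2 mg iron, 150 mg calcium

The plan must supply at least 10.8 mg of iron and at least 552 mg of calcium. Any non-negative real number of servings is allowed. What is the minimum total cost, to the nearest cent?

$4.86

An LP optimum is at a vertex; with two nutrient constraints at most two foods are used. Check each candidate.
kidney beans only: max(10.8/3.0, 552/67) = 8.239 servings → $7.00.
peanut butter only: max(10.8/0.9, 552/30) = 18.4 servings → $6.44.
cheddar only: max(10.8/0.2, 552/150) = 54 servings → $48.60.
kidney beans + peanut butter: intersection lies outside the first quadrant.
kidney beans + cheddar with both tight: 3.458 servings and 2.136 servings → $4.86.
peanut butter + cheddar with both tight: 11.7 servings and 1.34 servings → $5.30.
Cheapest feasible corner: $4.86.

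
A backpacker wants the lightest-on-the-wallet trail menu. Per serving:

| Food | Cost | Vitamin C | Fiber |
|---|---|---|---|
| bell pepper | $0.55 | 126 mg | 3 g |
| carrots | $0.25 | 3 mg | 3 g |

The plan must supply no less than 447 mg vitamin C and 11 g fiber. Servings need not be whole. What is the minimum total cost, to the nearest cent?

With two linear requirements the optimum uses one or two foods; enumerate the corners.
bell pepper only: max(447/126, 11/3) = 3.667 servings → $2.02.
carrots only: max(447/3, 11/3) = 149 servings → $37.25.
bell pepper + carrots with both tight: 3.545 servings and 0.122 servings → $1.98.
The minimum over all feasible corners is $1.98.

$1.98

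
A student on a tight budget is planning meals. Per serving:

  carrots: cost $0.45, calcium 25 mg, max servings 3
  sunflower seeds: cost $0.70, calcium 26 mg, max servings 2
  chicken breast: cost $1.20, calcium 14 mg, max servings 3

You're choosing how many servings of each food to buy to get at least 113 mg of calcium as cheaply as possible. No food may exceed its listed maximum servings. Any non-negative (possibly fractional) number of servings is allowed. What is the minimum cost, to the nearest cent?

Cost per mg of calcium: carrots $0.0180, sunflower seeds $0.0269, chicken breast $0.0857.
Take 3 servings of carrots: +75.0 mg calcium for $1.35 (total $1.35, still need 38.0 mg).
Take 1.462 servings of sunflower seeds: +38.0 mg calcium for $1.02 (total $2.37, still need 0.0 mg).
Filling from the cheapest source first is optimal under one linear minimum: $2.37.

$2.37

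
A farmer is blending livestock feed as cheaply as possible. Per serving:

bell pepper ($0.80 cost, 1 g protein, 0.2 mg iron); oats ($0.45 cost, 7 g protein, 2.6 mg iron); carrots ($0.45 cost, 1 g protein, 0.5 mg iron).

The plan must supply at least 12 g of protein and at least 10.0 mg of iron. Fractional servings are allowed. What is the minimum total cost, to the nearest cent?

Check every corner: each single food scaled to meet both minima, and each pair solved so both constraints bind.
bell pepper only: max(12/1, 10.0/0.2) = 50 servings → $40.00.
oats only: max(12/7, 10.0/2.6) = 3.846 servings → $1.73.
carrots only: max(12/1, 10.0/0.5) = 20 servings → $9.00.
bell pepper + oats with both targets exact would need a negative amount; discard.
bell pepper + carrots: intersection lies outside the first quadrant.
oats + carrots with both targets exact would need a negative amount; discard.
So the least-cost plan costs $1.73.

$1.73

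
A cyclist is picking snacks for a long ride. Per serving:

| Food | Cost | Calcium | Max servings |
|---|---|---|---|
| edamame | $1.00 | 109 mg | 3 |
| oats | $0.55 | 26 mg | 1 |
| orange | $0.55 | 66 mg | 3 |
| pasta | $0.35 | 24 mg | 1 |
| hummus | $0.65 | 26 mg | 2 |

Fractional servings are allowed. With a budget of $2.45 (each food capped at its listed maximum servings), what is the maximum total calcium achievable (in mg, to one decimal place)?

Calcium per dollar: orange 120, edamame 109, pasta 68.57, oats 47.27, hummus 40.
Take 3 servings of orange: spends $1.65, +198.0 mg calcium (running total 198.0 mg).
Take 0.8 servings of edamame: spends $0.80, +87.2 mg calcium (running total 285.2 mg).
Greedy by best ratio exhausts the cost allowance optimally: 285.2 mg.

285.2 mg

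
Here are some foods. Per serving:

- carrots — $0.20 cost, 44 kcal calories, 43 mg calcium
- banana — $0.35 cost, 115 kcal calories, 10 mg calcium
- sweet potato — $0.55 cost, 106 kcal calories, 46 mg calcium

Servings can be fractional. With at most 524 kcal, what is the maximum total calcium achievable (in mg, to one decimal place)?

512.1 mg

Calcium per kcal: carrots 0.9773, sweet potato 0.434, banana 0.08696.
With no serving limits, spend the whole calories allowance on carrots: 524 kcal / 44 kcal × 43 mg = 512.1 mg.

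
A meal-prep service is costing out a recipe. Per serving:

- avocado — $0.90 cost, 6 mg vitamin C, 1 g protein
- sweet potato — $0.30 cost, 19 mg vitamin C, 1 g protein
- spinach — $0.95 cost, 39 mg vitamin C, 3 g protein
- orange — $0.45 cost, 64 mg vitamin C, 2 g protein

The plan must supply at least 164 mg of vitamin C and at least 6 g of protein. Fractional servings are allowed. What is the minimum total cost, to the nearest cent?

$1.35

An LP optimum is at a vertex; with two nutrient constraints at most two foods are used. Check each candidate.
avocado only: max(164/6, 6/1) = 27.33 servings → $24.60.
sweet potato only: max(164/19, 6/1) = 8.632 servings → $2.59.
spinach only: max(164/39, 6/3) = 4.205 servings → $3.99.
orange only: max(164/64, 6/2) = 3 servings → $1.35.
avocado + sweet potato: intersection lies outside the first quadrant.
avocado + spinach: intersection lies outside the first quadrant.
avocado + orange with both tight: 1.077 servings and 2.462 servings → $2.08.
sweet potato + spinach with both targets exact would need a negative amount; discard.
sweet potato + orange with both tight: 2.154 servings and 1.923 servings → $1.51.
spinach + orange with both tight: 0.4912 servings and 2.263 servings → $1.49.
The minimum over all feasible corners is $1.35.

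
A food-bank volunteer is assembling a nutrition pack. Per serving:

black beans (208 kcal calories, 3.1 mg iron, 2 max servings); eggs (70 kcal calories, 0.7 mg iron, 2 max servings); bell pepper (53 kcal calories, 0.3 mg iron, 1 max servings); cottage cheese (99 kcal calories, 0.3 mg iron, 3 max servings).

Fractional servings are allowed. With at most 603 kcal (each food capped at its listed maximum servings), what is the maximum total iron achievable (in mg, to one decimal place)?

Iron per kcal: black beans 0.0149, eggs 0.01, bell pepper 0.00566, cottage cheese 0.00303.
Take 2 servings of black beans: uses 416 kcal, +6.2 mg iron (running total 6.2 mg).
Take 2 servings of eggs: uses 140 kcal, +1.4 mg iron (running total 7.6 mg).
Take 0.8868 servings of bell pepper: uses 47 kcal, +0.3 mg iron (running total 7.9 mg).
Greedy by best ratio exhausts the calories allowance optimally: 7.9 mg.

7.9 mg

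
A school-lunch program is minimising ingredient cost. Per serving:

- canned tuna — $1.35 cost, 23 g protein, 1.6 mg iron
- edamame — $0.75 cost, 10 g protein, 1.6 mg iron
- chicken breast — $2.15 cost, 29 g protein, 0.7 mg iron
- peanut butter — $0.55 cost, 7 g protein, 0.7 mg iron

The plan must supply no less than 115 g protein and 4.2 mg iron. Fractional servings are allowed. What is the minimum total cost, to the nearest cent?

Compare the cost at each extreme point of the feasible region.
canned tuna only: max(115/23, 4.2/1.6) = 5 servings → $6.75.
edamame only: max(115/10, 4.2/1.6) = 11.5 servings → $8.62.
chicken breast only: max(115/29, 4.2/0.7) = 6 servings → $12.90.
peanut butter only: max(115/7, 4.2/0.7) = 16.43 servings → $9.04.
canned tuna + edamame: intersection lies outside the first quadrant.
canned tuna + chicken breast with both tight: 1.363 servings and 2.884 servings → $8.04.
canned tuna + peanut butter: the both-tight solution has a negative serving — not a feasible corner.
edamame + chicken breast with both tight: 1.048 servings and 3.604 servings → $8.53.
edamame + peanut butter with both targets exact would need a negative amount; discard.
chicken breast + peanut butter with both tight: 3.318 servings and 2.682 servings → $8.61.
So the least-cost plan costs $6.75.

$6.75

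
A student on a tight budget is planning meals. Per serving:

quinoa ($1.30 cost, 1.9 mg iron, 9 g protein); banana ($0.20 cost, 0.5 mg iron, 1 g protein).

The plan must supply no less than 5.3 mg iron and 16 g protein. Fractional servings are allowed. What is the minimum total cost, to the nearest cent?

For a min-cost LP with two ≥-constraints, a basic feasible solution has at most two positive variables.
quinoa only: max(5.3/1.9, 16/9) = 2.789 servings → $3.63.
banana only: max(5.3/0.5, 16/1) = 16 servings → $3.20.
quinoa + banana with both tight: 1.038 servings and 6.654 servings → $2.68.
The minimum over all feasible corners is $2.68.

$2.68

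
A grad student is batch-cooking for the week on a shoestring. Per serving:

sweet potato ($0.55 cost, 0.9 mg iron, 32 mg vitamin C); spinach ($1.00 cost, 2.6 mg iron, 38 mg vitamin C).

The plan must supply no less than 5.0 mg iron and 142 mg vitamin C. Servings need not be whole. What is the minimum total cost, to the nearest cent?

Minimising a linear cost over {iron ≥ 5.0, vitamin C ≥ 142, servings ≥ 0} — the optimum is at a vertex, using one or two foods.
sweet potato only: max(5.0/0.9, 142/32) = 5.556 servings → $3.06.
spinach only: max(5.0/2.6, 142/38) = 3.737 servings → $3.74.
sweet potato + spinach with both tight: 3.657 servings and 0.6571 servings → $2.67.
So the least-cost plan costs $2.67.

$2.67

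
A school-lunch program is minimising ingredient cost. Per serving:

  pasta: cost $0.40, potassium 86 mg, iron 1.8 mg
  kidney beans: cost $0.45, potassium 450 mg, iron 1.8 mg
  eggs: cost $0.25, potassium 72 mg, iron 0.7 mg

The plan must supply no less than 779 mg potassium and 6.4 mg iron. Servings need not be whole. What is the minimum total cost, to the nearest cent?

pasta only: max(779/86, 6.4/1.8) = 9.058 servings → $3.62.
kidney beans only: max(779/450, 6.4/1.8) = 3.556 servings → $1.60.
eggs only: max(779/72, 6.4/0.7) = 10.82 servings → $2.70.
pasta + kidney beans with both tight: 2.255 servings and 1.3 servings → $1.49.
pasta + eggs: intersection lies outside the first quadrant.
kidney beans + eggs with both tight: 0.4558 servings and 7.971 servings → $2.20.
The minimum over all feasible corners is $1.49.

$1.49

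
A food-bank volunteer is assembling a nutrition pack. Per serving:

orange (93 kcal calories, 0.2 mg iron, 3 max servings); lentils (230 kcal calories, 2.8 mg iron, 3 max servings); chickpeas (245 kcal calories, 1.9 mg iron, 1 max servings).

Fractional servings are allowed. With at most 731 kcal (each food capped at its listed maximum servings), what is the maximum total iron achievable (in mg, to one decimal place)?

8.7 mg

Iron per kcal: lentils 0.01217, chickpeas 0.007755, orange 0.002151.
Take 3 servings of lentils: uses 690 kcal, +8.4 mg iron (running total 8.4 mg).
Take 0.1673 servings of chickpeas: uses 41 kcal, +0.3 mg iron (running total 8.7 mg).
Filling greedily by iron-per-kcal is optimal for one linear limit, giving 8.7 mg.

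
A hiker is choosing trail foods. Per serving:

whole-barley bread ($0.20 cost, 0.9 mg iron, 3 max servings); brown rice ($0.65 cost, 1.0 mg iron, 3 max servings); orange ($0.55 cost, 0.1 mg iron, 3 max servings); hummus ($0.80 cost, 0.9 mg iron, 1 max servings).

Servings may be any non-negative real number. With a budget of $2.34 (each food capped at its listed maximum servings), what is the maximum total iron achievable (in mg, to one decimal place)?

5.4 mg

Iron per dollar: whole-barley bread 4.5, brown rice 1.538, hummus 1.125, orange 0.1818.
Take 3 servings of whole-barley bread: spends $0.60, +2.7 mg iron (running total 2.7 mg).
Take 2.677 servings of brown rice: spends $1.74, +2.7 mg iron (running total 5.4 mg).
Filling greedily by iron-per-dollar is optimal for one linear limit, giving 5.4 mg.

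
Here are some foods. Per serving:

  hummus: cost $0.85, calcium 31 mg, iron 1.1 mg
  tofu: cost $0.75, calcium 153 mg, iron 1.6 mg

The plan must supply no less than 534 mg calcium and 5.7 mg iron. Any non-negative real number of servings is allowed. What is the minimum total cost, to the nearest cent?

Two binding constraints pin down two serving amounts, so the optimal mix uses at most two foods. The candidates are each food alone (scaled to the tighter of calcium/iron) and each pair with both constraints tight.
hummus only: max(534/31, 5.7/1.1) = 17.23 servings → $14.64.
tofu only: max(534/153, 5.7/1.6) = 3.562 servings → $2.67.
hummus + tofu with both tight: 0.1491 servings and 3.46 servings → $2.72.
So the least-cost plan costs $2.67.

$2.67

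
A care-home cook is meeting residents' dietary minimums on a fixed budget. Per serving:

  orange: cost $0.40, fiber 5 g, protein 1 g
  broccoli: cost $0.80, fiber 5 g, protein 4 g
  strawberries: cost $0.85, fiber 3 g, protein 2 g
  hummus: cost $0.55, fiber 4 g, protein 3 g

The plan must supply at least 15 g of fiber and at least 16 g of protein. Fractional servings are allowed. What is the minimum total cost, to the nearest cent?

The cheapest plan sits at a corner of the feasible region — with two constraints it uses at most two foods.
orange only: max(15/5, 16/1) = 16 servings → $6.40.
broccoli only: max(15/5, 16/4) = 4 servings → $3.20.
strawberries only: max(15/3, 16/2) = 8 servings → $6.80.
hummus only: max(15/4, 16/3) = 5.333 servings → $2.93.
orange + broccoli: intersection lies outside the first quadrant.
orange + strawberries: the both-tight solution has a negative serving — not a feasible corner.
orange + hummus: the both-tight solution has a negative serving — not a feasible corner.
broccoli + strawberries with both targets exact would need a negative amount; discard.
broccoli + hummus with both targets exact would need a negative amount; discard.
strawberries + hummus: intersection lies outside the first quadrant.
So the least-cost plan costs $2.93.

$2.93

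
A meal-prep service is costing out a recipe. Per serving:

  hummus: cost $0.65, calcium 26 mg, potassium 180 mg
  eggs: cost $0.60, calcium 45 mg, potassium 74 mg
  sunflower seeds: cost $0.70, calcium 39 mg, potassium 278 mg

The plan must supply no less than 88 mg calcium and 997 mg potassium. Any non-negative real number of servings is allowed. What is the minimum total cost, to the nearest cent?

$2.51

Minimising a linear cost over {calcium ≥ 88, potassium ≥ 997, servings ≥ 0} — the optimum is at a vertex, using one or two foods.
hummus only: max(88/26, 997/180) = 5.539 servings → $3.60.
eggs only: max(88/45, 997/74) = 13.47 servings → $8.08.
sunflower seeds only: max(88/39, 997/278) = 3.586 servings → $2.51.
hummus + eggs: the both-tight solution has a negative serving — not a feasible corner.
hummus + sunflower seeds: the both-tight solution has a negative serving — not a feasible corner.
eggs + sunflower seeds with both targets exact would need a negative amount; discard.
Cheapest feasible corner: $2.51.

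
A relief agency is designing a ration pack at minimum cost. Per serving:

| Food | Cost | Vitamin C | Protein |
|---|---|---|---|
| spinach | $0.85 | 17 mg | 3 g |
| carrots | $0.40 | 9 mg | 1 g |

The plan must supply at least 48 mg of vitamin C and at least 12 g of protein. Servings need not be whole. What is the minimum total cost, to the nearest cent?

$3.40

A basic optimal solution has at most two foods positive. Try each food alone and each pair with both targets met exactly.
spinach only: max(48/17, 12/3) = 4 servings → $3.40.
carrots only: max(48/9, 12/1) = 12 servings → $4.80.
spinach + carrots: intersection lies outside the first quadrant.
So the least-cost plan costs $3.40.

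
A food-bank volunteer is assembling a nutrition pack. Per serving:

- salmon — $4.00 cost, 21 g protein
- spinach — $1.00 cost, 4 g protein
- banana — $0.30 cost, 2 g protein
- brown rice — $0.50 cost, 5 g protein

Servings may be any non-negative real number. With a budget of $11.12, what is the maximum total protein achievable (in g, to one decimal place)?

Protein per dollar: brown rice 10, banana 6.667, salmon 5.25, spinach 4.
With no serving limits, spend the whole cost allowance on brown rice: $11.12 / $0.50 × 5 g = 111.2 g.

111.2 g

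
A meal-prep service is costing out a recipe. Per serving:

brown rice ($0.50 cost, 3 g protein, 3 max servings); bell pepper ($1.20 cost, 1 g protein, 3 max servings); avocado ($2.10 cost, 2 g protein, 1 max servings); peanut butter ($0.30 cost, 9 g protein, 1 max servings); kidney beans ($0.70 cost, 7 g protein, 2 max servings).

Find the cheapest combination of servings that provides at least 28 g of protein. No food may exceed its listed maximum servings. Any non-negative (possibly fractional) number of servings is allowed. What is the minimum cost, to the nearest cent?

Cost per g of protein: peanut butter $0.0333, kidney beans $0.1000, brown rice $0.1667, avocado $1.0500, bell pepper $1.2000.
Take 1 serving of peanut butter: +9.0 g protein for $0.30 (total $0.30, still need 19.0 g).
Take 2 servings of kidney beans: +14.0 g protein for $1.40 (total $1.70, still need 5.0 g).
Take 1.667 servings of brown rice: +5.0 g protein for $0.83 (total $2.53, still need 0.0 g).
Greedy by cheapest-per-g is optimal for a single linear constraint, so the minimum cost is $2.53.

$2.53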